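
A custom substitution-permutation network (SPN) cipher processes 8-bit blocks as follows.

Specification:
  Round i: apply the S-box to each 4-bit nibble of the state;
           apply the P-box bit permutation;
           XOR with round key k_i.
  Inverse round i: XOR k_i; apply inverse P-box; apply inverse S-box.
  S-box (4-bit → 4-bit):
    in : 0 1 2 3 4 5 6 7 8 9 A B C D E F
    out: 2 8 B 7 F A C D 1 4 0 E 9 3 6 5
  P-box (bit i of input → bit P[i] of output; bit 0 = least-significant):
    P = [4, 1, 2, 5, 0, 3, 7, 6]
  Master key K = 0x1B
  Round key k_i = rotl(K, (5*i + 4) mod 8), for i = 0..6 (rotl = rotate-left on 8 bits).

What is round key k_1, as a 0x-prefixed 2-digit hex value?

0x36

K = 0x1B
k_0 = rotl(K, (5*0+4) mod 8) = rotl(K, 4) = 0xB1
k_1 = rotl(K, (5*1+4) mod 8) = rotl(K, 1) = 0x36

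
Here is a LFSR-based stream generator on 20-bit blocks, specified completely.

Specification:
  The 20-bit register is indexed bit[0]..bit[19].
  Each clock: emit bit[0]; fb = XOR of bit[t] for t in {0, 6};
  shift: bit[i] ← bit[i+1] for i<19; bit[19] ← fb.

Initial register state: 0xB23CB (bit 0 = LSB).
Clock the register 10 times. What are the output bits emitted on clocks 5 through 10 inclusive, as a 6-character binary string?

reg_0 = 0xB23CB
clock 1: out=1, reg = 0x591E5
clock 2: out=1, reg = 0x2C8F2
clock 3: out=0, reg = 0x96479
clock 4: out=1, reg = 0x4B23C
clock 5: out=0, reg = 0x2591E
clock 6: out=0, reg = 0x12C8F
clock 7: out=1, reg = 0x89647
clock 8: out=1, reg = 0x44B23
clock 9: out=1, reg = 0xA2591
clock 10: out=1, reg = 0xD12C8

001111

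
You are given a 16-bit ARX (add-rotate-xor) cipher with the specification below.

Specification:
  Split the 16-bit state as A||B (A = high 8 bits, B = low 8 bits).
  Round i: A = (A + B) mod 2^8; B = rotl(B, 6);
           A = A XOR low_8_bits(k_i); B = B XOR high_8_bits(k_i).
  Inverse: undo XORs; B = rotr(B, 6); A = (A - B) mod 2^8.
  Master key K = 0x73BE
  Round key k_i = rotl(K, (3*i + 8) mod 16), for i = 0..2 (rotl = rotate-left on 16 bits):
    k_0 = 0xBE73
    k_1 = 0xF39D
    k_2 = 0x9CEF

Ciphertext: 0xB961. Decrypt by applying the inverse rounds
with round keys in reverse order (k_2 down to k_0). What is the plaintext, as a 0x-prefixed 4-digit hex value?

s_0 = ciphertext = 0xB961
s_1 = InvRound(s_0, k_2) = 0x5FF7
s_2 = InvRound(s_1, k_1) = 0xB210
s_3 = InvRound(s_2, k_0) = 0x07BA

0x07BA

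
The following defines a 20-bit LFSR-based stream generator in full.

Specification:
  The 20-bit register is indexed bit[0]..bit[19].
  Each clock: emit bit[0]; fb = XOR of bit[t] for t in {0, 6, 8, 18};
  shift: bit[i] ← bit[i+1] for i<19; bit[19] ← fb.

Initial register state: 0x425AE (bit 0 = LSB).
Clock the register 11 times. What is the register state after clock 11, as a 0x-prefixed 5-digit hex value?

reg_0 = 0x425AE
clock 1: out=0, reg = 0x212D7
clock 2: out=1, reg = 0x1096B
clock 3: out=1, reg = 0x884B5
clock 4: out=1, reg = 0xC425A
clock 5: out=0, reg = 0x6212D
clock 6: out=1, reg = 0xB1096
clock 7: out=0, reg = 0x5884B
clock 8: out=1, reg = 0xAC425
clock 9: out=1, reg = 0xD6212
clock 10: out=0, reg = 0xEB109
clock 11: out=1, reg = 0xF5884

0xF5884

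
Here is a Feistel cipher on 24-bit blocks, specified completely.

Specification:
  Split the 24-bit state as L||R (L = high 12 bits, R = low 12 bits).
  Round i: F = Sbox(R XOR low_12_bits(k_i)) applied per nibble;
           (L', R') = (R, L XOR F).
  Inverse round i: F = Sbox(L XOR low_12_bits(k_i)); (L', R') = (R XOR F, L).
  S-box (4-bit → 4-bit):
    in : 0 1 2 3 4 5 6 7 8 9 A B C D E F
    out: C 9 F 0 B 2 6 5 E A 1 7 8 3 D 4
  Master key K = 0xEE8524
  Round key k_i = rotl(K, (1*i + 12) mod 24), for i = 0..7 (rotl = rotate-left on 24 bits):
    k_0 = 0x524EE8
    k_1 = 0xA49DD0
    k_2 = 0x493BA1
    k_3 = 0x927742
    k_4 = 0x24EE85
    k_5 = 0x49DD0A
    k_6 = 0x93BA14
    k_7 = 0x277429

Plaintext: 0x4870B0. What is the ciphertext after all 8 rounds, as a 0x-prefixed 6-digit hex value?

0xF2F91D

s_0 = plaintext = 0x4870B0
s_1 = Round(s_0, k_0) = 0x0B09A9
s_2 = Round(s_1, k_1) = 0x9A9BEA
s_3 = Round(s_2, k_2) = 0xBEA51E
s_4 = Round(s_3, k_3) = 0x51E4C2
s_5 = Round(s_4, k_4) = 0x4C24AB
s_6 = Round(s_5, k_5) = 0x4ABEDB
s_7 = Round(s_6, k_6) = 0xEDBF2F
s_8 = Round(s_7, k_7) = 0xF2F91D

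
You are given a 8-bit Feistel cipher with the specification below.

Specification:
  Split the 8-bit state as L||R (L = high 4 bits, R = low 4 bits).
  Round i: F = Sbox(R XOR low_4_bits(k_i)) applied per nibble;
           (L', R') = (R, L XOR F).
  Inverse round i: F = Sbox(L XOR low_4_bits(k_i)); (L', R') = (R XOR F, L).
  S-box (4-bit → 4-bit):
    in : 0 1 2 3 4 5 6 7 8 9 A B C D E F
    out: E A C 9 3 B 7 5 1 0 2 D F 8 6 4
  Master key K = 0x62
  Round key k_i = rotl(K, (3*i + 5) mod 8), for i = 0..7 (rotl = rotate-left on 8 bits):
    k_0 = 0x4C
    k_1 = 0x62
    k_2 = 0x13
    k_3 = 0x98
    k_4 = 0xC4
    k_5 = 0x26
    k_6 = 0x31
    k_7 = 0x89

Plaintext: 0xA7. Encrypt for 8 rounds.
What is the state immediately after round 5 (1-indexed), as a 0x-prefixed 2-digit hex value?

s_0 = plaintext = 0xA7
s_1 = Round(s_0, k_0) = 0x77
s_2 = Round(s_1, k_1) = 0x7C
s_3 = Round(s_2, k_2) = 0xC3
s_4 = Round(s_3, k_3) = 0x31
s_5 = Round(s_4, k_4) = 0x18
s_6 = Round(s_5, k_5) = 0x87
s_7 = Round(s_6, k_6) = 0x7F
s_8 = Round(s_7, k_7) = 0xF0

0x18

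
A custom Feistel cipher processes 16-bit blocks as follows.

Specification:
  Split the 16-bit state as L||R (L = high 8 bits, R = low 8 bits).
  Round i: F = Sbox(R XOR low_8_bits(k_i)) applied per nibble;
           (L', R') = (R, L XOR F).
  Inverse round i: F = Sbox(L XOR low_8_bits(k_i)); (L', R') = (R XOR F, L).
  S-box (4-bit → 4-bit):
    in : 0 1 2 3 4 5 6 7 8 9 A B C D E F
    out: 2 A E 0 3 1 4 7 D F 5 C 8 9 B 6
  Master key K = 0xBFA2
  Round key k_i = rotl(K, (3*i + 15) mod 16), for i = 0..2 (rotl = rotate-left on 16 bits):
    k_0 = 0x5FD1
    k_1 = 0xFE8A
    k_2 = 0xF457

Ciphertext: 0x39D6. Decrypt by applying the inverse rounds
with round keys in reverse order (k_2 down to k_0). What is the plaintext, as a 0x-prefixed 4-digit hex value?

s_0 = ciphertext = 0x39D6
s_1 = InvRound(s_0, k_2) = 0x9D39
s_2 = InvRound(s_1, k_1) = 0x9E9D
s_3 = InvRound(s_2, k_0) = 0xAB9E

0xAB9E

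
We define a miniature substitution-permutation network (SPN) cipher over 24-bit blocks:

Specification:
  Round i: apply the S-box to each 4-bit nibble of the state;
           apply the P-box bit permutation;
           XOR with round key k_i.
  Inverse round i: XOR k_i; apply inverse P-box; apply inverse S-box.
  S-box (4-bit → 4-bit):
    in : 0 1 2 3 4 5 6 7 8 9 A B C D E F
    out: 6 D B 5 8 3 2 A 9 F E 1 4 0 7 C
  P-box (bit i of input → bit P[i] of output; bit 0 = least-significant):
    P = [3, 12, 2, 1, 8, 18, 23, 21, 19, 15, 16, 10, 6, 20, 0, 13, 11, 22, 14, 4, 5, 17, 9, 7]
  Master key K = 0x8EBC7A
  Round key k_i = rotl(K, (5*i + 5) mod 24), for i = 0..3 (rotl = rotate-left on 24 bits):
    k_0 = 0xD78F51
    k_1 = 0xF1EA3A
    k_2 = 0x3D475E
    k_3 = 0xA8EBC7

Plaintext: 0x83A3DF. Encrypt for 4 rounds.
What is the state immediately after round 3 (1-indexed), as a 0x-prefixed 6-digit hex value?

0x1B0907

s_0 = plaintext = 0x83A3DF
s_1 = Round(s_0, k_0) = 0xCEE7F6
s_2 = Round(s_1, k_1) = 0x01347B
s_3 = Round(s_2, k_2) = 0x1B0907
s_4 = Round(s_3, k_3) = 0x357564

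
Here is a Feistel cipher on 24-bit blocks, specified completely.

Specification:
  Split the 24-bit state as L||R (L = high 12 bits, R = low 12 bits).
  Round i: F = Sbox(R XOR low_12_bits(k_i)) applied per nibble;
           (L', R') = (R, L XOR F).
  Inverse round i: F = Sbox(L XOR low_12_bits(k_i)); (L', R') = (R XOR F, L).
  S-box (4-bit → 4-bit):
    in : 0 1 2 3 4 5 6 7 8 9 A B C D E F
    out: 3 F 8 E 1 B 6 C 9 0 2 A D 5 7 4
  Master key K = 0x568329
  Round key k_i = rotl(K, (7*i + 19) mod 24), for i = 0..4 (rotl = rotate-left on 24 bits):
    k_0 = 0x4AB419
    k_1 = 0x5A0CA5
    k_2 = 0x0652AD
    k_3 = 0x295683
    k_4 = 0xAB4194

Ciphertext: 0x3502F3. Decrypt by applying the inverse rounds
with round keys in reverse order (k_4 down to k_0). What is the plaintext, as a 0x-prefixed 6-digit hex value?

s_0 = ciphertext = 0x3502F3
s_1 = InvRound(s_0, k_4) = 0xA22350
s_2 = InvRound(s_1, k_3) = 0xE7FA22
s_3 = InvRound(s_2, k_2) = 0x77AE7F
s_4 = InvRound(s_3, k_1) = 0x42B77A
s_5 = InvRound(s_4, k_0) = 0x49242B

0x49242B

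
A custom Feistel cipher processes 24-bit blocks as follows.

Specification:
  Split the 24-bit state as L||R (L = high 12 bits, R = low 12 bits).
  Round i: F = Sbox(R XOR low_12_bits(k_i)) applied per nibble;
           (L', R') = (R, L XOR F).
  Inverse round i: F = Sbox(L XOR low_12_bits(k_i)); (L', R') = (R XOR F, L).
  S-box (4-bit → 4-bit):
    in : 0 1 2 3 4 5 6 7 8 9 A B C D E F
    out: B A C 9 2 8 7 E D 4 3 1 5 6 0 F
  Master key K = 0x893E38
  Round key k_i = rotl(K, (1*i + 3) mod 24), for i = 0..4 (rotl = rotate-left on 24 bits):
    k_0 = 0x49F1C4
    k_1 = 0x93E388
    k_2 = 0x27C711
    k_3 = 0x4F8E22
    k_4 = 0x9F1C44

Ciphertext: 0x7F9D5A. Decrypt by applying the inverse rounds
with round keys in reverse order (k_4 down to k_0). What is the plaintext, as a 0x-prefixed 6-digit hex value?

s_0 = ciphertext = 0x7F9D5A
s_1 = InvRound(s_0, k_4) = 0xC4C7F9
s_2 = InvRound(s_1, k_3) = 0xB89C4C
s_3 = InvRound(s_2, k_2) = 0x901B89
s_4 = InvRound(s_3, k_1) = 0x85D901
s_5 = InvRound(s_4, k_0) = 0xD4585D

0xD4585D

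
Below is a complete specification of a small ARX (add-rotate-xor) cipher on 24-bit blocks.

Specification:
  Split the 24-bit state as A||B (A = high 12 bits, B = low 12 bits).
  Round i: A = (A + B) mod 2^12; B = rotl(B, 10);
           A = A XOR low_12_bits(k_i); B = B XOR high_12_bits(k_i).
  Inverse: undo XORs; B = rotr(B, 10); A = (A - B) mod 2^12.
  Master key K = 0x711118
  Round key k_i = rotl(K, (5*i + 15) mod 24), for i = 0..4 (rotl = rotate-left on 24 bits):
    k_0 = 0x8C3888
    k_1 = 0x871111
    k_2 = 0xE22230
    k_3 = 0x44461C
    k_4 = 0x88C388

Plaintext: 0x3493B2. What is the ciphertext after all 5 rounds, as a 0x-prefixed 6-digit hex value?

0x3585EE

s_0 = plaintext = 0x3493B2
s_1 = Round(s_0, k_0) = 0xE7302F
s_2 = Round(s_1, k_1) = 0xFB347A
s_3 = Round(s_2, k_2) = 0x61D73C
s_4 = Round(s_3, k_3) = 0xB4558B
s_5 = Round(s_4, k_4) = 0x3585EE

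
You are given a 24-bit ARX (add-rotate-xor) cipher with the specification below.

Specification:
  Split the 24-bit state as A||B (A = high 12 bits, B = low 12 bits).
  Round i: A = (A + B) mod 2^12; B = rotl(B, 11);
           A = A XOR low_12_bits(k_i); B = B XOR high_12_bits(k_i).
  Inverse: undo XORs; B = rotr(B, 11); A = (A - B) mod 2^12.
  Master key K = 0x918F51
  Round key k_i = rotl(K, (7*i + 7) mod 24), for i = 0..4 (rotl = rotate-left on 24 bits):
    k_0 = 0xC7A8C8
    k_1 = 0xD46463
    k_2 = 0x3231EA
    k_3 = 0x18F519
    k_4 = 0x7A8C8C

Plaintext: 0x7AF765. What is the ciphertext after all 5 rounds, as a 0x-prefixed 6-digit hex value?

s_0 = plaintext = 0x7AF765
s_1 = Round(s_0, k_0) = 0x7DC7C8
s_2 = Round(s_1, k_1) = 0xBC7EA2
s_3 = Round(s_2, k_2) = 0xB83472
s_4 = Round(s_3, k_3) = 0xAEC3B6
s_5 = Round(s_4, k_4) = 0x22E673

0x22E673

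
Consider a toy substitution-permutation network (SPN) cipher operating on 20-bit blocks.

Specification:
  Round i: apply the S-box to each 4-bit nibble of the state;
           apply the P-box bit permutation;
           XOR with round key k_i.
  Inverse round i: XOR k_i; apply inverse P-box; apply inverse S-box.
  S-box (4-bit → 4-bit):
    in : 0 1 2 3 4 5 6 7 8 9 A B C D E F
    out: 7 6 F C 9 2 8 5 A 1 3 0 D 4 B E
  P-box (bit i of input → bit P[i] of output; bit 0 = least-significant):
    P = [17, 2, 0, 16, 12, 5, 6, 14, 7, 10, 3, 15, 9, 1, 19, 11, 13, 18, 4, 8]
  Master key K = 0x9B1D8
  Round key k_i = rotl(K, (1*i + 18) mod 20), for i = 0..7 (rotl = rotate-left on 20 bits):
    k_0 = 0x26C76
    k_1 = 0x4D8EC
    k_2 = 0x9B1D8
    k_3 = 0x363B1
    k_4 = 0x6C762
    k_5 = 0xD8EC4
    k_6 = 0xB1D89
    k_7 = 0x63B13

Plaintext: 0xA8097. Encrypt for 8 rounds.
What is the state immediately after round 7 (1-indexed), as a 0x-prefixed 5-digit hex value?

0x4A2FC

s_0 = plaintext = 0xA8097
s_1 = Round(s_0, k_0) = 0x450FD
s_2 = Round(s_1, k_1) = 0x4BD07
s_3 = Round(s_2, k_2) = 0xB80B1
s_4 = Round(s_3, k_3) = 0x36F3E
s_5 = Round(s_4, k_4) = 0x50A3E
s_6 = Round(s_5, k_5) = 0x2C802
s_7 = Round(s_6, k_6) = 0x4A2FC
s_8 = Round(s_7, k_7) = 0x5DCF8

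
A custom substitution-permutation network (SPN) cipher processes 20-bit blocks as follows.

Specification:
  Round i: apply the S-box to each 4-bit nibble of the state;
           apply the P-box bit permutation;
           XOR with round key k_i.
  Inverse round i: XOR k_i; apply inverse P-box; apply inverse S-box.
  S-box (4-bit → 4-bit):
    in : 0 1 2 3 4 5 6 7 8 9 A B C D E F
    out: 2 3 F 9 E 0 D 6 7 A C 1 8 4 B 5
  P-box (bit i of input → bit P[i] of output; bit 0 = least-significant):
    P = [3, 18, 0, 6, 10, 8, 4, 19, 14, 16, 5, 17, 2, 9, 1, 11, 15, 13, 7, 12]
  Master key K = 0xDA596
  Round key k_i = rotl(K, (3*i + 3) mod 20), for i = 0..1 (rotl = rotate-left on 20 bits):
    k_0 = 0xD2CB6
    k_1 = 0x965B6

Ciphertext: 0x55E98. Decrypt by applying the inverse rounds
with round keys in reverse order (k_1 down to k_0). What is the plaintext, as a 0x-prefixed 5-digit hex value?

0x5FD07

s_0 = ciphertext = 0x55E98
s_1 = InvRound(s_0, k_1) = 0x92D91
s_2 = InvRound(s_1, k_0) = 0x5FD07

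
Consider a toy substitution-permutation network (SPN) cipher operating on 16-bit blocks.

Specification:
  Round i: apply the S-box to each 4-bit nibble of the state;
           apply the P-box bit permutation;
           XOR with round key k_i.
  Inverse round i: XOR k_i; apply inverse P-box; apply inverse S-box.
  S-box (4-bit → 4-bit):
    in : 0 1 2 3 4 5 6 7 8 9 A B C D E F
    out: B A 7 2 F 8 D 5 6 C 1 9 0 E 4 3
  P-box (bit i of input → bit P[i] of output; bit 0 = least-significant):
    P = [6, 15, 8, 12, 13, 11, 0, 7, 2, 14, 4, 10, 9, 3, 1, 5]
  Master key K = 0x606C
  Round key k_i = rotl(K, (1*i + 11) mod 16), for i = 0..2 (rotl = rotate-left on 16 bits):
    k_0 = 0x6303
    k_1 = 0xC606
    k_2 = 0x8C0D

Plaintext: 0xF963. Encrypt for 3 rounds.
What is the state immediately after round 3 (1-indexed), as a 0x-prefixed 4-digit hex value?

s_0 = plaintext = 0xF963
s_1 = Round(s_0, k_0) = 0xC59A
s_2 = Round(s_1, k_1) = 0xC2C7
s_3 = Round(s_2, k_2) = 0xCD59

0xCD59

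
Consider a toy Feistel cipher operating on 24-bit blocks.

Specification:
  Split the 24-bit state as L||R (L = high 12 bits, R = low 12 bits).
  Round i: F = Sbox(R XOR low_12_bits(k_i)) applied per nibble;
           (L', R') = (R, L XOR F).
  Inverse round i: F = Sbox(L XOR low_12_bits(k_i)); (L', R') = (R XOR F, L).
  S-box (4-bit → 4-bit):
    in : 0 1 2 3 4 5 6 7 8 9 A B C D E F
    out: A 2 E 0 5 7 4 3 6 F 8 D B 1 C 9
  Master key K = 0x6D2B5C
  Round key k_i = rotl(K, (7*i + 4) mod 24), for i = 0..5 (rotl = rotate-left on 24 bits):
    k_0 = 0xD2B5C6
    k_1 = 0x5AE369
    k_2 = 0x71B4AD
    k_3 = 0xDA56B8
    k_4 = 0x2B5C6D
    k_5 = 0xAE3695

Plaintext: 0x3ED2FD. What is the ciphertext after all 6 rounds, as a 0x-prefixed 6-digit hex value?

0xE88AC1

s_0 = plaintext = 0x3ED2FD
s_1 = Round(s_0, k_0) = 0x2FD0E0
s_2 = Round(s_1, k_1) = 0x0E0292
s_3 = Round(s_2, k_2) = 0x2924E9
s_4 = Round(s_3, k_3) = 0x4E9CE0
s_5 = Round(s_4, k_4) = 0xCE0E88
s_6 = Round(s_5, k_5) = 0xE88AC1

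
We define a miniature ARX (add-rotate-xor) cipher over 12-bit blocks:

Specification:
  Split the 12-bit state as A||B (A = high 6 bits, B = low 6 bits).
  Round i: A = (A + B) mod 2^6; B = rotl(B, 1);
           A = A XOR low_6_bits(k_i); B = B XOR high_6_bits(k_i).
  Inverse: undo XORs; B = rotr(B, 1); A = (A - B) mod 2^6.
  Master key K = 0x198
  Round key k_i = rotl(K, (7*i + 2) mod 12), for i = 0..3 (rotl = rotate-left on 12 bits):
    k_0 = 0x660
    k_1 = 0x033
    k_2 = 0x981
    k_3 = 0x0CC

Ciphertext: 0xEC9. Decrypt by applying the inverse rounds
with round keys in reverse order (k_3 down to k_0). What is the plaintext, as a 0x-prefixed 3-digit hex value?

0xA70

s_0 = ciphertext = 0xEC9
s_1 = InvRound(s_0, k_3) = 0xC85
s_2 = InvRound(s_1, k_2) = 0x0B1
s_3 = InvRound(s_2, k_1) = 0xE78
s_4 = InvRound(s_3, k_0) = 0xA70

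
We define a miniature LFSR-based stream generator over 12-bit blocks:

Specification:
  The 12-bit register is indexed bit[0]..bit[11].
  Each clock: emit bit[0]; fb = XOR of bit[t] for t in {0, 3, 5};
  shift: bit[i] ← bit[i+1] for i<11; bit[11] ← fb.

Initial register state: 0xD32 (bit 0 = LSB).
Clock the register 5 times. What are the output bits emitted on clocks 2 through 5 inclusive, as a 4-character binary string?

1001

reg_0 = 0xD32
clock 1: out=0, reg = 0xE99
clock 2: out=1, reg = 0x74C
clock 3: out=0, reg = 0xBA6
clock 4: out=0, reg = 0xDD3
clock 5: out=1, reg = 0xEE9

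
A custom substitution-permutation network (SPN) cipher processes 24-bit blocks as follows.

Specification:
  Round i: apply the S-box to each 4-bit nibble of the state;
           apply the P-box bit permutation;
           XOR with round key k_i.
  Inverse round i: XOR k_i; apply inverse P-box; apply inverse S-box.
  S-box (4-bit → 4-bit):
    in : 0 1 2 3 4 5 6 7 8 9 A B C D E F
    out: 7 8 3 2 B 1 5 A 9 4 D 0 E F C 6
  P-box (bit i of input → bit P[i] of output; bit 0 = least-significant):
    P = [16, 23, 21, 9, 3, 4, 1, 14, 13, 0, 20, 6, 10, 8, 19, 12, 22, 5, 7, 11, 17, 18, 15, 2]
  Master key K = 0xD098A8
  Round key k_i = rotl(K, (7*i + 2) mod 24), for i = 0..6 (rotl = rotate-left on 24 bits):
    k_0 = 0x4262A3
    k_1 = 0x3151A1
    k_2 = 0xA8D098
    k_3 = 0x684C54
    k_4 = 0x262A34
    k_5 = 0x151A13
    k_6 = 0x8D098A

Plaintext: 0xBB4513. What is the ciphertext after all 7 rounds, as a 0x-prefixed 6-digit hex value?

s_0 = plaintext = 0xBB4513
s_1 = Round(s_0, k_0) = 0xC217A3
s_2 = Round(s_1, k_1) = 0xF581CE
s_3 = Round(s_2, k_2) = 0xCC06CA
s_4 = Round(s_3, k_3) = 0x55A3E2
s_5 = Round(s_4, k_4) = 0xED7E37
s_6 = Round(s_5, k_5) = 0xC581E7
s_7 = Round(s_6, k_6) = 0x49DFCC

0x49DFCC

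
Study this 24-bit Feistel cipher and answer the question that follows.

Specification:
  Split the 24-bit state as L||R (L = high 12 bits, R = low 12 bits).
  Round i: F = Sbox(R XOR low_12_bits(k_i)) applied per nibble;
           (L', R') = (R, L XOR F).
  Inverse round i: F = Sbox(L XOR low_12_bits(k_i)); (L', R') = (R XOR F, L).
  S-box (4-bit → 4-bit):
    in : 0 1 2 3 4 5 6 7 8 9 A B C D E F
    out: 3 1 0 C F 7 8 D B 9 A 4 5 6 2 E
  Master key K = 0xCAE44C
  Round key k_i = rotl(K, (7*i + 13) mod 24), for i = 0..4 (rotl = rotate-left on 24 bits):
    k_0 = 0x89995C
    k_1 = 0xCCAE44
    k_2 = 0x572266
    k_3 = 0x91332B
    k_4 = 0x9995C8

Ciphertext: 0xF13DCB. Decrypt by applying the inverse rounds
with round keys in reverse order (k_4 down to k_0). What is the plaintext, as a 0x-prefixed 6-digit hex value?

0x4B49ED

s_0 = ciphertext = 0xF13DCB
s_1 = InvRound(s_0, k_4) = 0x7AFF13
s_2 = InvRound(s_1, k_3) = 0x0AC7AF
s_3 = InvRound(s_2, k_2) = 0x7F50AC
s_4 = InvRound(s_3, k_1) = 0x9ED7F5
s_5 = InvRound(s_4, k_0) = 0x4B49ED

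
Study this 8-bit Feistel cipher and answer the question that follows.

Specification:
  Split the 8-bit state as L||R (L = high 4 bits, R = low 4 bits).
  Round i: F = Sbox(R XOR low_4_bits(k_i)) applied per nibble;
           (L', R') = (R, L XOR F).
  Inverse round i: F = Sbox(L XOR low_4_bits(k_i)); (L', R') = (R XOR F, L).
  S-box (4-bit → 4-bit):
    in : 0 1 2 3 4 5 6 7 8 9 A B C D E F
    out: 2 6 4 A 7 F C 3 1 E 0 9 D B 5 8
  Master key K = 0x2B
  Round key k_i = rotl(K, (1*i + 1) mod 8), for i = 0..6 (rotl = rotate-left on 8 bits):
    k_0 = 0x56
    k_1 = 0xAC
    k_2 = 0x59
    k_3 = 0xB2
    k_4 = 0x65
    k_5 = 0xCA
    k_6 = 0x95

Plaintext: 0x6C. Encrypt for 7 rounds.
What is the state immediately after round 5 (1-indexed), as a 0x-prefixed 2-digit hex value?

s_0 = plaintext = 0x6C
s_1 = Round(s_0, k_0) = 0xC6
s_2 = Round(s_1, k_1) = 0x6C
s_3 = Round(s_2, k_2) = 0xC9
s_4 = Round(s_3, k_3) = 0x95
s_5 = Round(s_4, k_4) = 0x5B
s_6 = Round(s_5, k_5) = 0xB3
s_7 = Round(s_6, k_6) = 0x37

0x5B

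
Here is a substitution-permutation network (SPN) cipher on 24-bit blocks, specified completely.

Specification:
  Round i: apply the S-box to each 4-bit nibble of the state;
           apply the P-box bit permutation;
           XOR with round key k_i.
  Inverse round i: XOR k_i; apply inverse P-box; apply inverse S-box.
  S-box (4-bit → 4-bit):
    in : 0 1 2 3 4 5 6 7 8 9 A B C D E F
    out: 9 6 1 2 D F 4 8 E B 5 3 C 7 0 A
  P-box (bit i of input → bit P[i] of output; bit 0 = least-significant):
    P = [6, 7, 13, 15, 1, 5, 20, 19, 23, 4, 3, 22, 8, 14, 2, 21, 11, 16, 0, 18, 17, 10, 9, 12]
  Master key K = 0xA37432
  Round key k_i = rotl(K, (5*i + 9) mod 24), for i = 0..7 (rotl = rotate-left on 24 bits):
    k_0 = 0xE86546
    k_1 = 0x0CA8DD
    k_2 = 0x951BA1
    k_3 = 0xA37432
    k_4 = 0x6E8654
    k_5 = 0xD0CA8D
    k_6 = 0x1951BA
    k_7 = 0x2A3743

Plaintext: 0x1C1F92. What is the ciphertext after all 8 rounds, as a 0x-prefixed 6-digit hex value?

0x8CEAC3

s_0 = plaintext = 0x1C1F92
s_1 = Round(s_0, k_0) = 0xA42331
s_2 = Round(s_1, k_1) = 0x0A836C
s_3 = Round(s_2, k_2) = 0xA7E3B4
s_4 = Round(s_3, k_3) = 0xA5D640
s_5 = Round(s_4, k_4) = 0x714D1B
s_6 = Round(s_5, k_5) = 0x61DB70
s_7 = Round(s_6, k_6) = 0x9092EF
s_8 = Round(s_7, k_7) = 0x8CEAC3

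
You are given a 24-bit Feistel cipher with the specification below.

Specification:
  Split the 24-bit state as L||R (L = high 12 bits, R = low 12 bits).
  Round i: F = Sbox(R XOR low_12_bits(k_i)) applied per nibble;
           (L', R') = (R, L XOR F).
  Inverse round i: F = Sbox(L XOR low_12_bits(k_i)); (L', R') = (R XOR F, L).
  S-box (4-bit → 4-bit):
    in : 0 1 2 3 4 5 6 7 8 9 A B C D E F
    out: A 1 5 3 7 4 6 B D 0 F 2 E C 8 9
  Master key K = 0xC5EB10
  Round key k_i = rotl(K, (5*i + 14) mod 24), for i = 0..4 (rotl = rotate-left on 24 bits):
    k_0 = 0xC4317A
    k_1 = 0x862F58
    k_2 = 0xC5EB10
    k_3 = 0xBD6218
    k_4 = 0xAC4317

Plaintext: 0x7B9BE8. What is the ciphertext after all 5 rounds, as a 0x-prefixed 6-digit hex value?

s_0 = plaintext = 0x7B9BE8
s_1 = Round(s_0, k_0) = 0xBE88BC
s_2 = Round(s_1, k_1) = 0x8BC06F
s_3 = Round(s_2, k_2) = 0x06FA05
s_4 = Round(s_3, k_3) = 0xA05D73
s_5 = Round(s_4, k_4) = 0xD73262

0xD73262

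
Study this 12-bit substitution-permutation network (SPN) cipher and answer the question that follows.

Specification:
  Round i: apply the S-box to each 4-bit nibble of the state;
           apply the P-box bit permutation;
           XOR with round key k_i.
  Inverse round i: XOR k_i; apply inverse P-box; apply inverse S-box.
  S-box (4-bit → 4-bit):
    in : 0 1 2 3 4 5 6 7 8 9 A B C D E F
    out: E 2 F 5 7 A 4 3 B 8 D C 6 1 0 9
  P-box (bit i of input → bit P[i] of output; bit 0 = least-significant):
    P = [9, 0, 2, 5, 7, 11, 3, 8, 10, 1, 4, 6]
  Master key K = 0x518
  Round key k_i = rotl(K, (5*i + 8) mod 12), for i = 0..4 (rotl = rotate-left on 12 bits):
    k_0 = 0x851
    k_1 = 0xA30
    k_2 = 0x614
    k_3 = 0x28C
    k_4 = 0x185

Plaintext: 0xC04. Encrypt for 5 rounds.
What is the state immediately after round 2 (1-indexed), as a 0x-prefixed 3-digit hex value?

0x6A8

s_0 = plaintext = 0xC04
s_1 = Round(s_0, k_0) = 0x34E
s_2 = Round(s_1, k_1) = 0x6A8
s_3 = Round(s_2, k_2) = 0x5AD
s_4 = Round(s_3, k_3) = 0x146
s_5 = Round(s_4, k_4) = 0x90B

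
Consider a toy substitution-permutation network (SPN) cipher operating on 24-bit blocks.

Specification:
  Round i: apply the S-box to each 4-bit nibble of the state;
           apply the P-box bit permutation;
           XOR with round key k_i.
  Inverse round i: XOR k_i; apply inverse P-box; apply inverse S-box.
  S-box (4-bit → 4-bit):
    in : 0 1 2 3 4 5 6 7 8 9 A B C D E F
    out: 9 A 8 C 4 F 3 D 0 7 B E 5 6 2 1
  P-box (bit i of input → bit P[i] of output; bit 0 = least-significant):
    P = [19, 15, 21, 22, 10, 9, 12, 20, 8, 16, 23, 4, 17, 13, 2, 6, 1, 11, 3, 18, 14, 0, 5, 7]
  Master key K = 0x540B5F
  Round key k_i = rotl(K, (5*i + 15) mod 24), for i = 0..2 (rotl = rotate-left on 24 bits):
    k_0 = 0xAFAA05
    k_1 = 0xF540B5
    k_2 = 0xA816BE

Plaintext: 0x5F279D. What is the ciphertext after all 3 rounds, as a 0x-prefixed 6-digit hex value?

0x584A1E

s_0 = plaintext = 0x5F279D
s_1 = Round(s_0, k_0) = 0x0F7DF6
s_2 = Round(s_1, k_1) = 0x7E8473
s_3 = Round(s_2, k_2) = 0x584A1E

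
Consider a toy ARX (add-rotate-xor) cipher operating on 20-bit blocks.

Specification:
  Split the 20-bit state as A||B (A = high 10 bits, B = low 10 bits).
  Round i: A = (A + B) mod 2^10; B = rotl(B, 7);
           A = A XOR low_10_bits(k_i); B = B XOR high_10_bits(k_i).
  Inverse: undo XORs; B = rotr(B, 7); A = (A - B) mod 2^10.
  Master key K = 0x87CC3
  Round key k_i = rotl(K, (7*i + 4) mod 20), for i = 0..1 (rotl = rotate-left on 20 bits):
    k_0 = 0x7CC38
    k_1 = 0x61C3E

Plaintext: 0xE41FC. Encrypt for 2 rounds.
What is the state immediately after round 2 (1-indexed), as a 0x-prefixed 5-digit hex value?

0x6FBFE

s_0 = plaintext = 0xE41FC
s_1 = Round(s_0, k_0) = 0x6D3CC
s_2 = Round(s_1, k_1) = 0x6FBFE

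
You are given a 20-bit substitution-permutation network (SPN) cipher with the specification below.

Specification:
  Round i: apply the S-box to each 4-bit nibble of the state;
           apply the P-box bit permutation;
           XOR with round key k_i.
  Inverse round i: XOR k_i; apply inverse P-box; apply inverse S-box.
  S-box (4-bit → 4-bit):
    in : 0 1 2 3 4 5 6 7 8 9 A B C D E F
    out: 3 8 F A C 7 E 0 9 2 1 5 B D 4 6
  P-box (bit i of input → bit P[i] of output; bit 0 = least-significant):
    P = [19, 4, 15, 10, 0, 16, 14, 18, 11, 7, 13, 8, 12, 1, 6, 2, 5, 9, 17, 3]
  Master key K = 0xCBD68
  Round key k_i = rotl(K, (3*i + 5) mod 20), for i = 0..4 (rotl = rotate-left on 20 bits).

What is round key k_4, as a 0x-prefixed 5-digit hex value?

K = 0xCBD68
k_0 = rotl(K, (3*0+5) mod 20) = rotl(K, 5) = 0x7AD19
k_1 = rotl(K, (3*1+5) mod 20) = rotl(K, 8) = 0xD68CB
k_2 = rotl(K, (3*2+5) mod 20) = rotl(K, 11) = 0xB465E
k_3 = rotl(K, (3*3+5) mod 20) = rotl(K, 14) = 0xA32F5
k_4 = rotl(K, (3*4+5) mod 20) = rotl(K, 17) = 0x197AD

0x197AD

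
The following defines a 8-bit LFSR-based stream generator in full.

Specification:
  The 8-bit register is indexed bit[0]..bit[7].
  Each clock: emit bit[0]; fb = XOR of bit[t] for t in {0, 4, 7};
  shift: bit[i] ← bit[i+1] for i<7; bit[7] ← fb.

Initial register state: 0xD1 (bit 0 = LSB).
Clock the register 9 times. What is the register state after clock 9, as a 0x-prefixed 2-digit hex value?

0xED

reg_0 = 0xD1
clock 1: out=1, reg = 0xE8
clock 2: out=0, reg = 0xF4
clock 3: out=0, reg = 0x7A
clock 4: out=0, reg = 0xBD
clock 5: out=1, reg = 0xDE
clock 6: out=0, reg = 0x6F
clock 7: out=1, reg = 0xB7
clock 8: out=1, reg = 0xDB
clock 9: out=1, reg = 0xED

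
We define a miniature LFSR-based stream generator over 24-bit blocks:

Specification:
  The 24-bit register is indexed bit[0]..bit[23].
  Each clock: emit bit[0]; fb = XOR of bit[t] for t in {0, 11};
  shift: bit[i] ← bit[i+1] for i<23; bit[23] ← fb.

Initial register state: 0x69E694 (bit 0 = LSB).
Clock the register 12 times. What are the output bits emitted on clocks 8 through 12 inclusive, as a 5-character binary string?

10110

reg_0 = 0x69E694
clock 1: out=0, reg = 0x34F34A
clock 2: out=0, reg = 0x1A79A5
clock 3: out=1, reg = 0x0D3CD2
clock 4: out=0, reg = 0x869E69
clock 5: out=1, reg = 0x434F34
clock 6: out=0, reg = 0xA1A79A
clock 7: out=0, reg = 0x50D3CD
clock 8: out=1, reg = 0xA869E6
clock 9: out=0, reg = 0xD434F3
clock 10: out=1, reg = 0xEA1A79
clock 11: out=1, reg = 0x750D3C
clock 12: out=0, reg = 0xBA869E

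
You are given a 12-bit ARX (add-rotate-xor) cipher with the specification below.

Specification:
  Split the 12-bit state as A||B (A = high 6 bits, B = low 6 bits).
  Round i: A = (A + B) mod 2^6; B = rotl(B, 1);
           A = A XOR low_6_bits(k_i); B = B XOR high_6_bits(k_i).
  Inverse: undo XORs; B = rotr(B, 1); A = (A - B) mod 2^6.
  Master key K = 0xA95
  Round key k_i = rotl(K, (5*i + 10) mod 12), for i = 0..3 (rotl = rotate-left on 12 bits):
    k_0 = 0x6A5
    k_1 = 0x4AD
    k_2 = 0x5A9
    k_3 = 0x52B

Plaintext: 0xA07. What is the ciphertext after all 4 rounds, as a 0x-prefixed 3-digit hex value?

s_0 = plaintext = 0xA07
s_1 = Round(s_0, k_0) = 0x294
s_2 = Round(s_1, k_1) = 0xCFA
s_3 = Round(s_2, k_2) = 0x123
s_4 = Round(s_3, k_3) = 0x313

0x313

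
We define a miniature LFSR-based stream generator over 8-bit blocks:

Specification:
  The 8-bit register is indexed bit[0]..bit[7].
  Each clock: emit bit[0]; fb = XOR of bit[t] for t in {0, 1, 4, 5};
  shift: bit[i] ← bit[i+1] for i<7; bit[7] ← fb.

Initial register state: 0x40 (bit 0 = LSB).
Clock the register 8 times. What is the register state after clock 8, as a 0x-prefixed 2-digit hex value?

0xB6

reg_0 = 0x40
clock 1: out=0, reg = 0x20
clock 2: out=0, reg = 0x90
clock 3: out=0, reg = 0xC8
clock 4: out=0, reg = 0x64
clock 5: out=0, reg = 0xB2
clock 6: out=0, reg = 0xD9
clock 7: out=1, reg = 0x6C
clock 8: out=0, reg = 0xB6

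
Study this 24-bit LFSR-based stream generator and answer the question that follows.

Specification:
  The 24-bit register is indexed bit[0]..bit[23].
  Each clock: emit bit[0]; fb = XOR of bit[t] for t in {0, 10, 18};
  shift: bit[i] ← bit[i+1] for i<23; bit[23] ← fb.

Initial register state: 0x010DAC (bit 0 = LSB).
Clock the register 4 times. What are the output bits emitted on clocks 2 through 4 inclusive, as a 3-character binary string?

011

reg_0 = 0x010DAC
clock 1: out=0, reg = 0x8086D6
clock 2: out=0, reg = 0xC0436B
clock 3: out=1, reg = 0xE021B5
clock 4: out=1, reg = 0xF010DA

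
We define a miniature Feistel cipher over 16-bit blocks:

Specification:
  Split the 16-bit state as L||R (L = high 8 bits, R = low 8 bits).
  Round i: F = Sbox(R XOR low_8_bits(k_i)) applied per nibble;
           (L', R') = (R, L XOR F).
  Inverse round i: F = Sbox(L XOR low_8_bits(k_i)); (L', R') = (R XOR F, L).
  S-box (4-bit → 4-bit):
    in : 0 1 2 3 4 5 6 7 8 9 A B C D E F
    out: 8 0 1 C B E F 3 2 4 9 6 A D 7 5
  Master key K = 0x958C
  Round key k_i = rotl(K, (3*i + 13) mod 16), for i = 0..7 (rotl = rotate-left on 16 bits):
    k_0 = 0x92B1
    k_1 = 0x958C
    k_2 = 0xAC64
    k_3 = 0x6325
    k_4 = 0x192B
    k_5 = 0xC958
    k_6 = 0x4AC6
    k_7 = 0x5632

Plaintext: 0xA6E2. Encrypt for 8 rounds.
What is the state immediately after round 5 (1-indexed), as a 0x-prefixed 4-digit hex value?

0x7BB6

s_0 = plaintext = 0xA6E2
s_1 = Round(s_0, k_0) = 0xE24A
s_2 = Round(s_1, k_1) = 0x4A4D
s_3 = Round(s_2, k_2) = 0x4D5E
s_4 = Round(s_3, k_3) = 0x5E7B
s_5 = Round(s_4, k_4) = 0x7BB6
s_6 = Round(s_5, k_5) = 0xB60C
s_7 = Round(s_6, k_6) = 0x0C1F
s_8 = Round(s_7, k_7) = 0x1F11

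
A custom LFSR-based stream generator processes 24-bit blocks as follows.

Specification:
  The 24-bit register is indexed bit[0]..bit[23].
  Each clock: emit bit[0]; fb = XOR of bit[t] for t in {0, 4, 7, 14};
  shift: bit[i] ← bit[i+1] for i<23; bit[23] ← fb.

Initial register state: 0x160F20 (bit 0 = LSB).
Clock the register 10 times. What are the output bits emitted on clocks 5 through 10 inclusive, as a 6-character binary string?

010011

reg_0 = 0x160F20
clock 1: out=0, reg = 0x0B0790
clock 2: out=0, reg = 0x0583C8
clock 3: out=0, reg = 0x82C1E4
clock 4: out=0, reg = 0x4160F2
clock 5: out=0, reg = 0xA0B079
clock 6: out=1, reg = 0x50583C
clock 7: out=0, reg = 0x282C1E
clock 8: out=0, reg = 0x94160F
clock 9: out=1, reg = 0xCA0B07
clock 10: out=1, reg = 0xE50583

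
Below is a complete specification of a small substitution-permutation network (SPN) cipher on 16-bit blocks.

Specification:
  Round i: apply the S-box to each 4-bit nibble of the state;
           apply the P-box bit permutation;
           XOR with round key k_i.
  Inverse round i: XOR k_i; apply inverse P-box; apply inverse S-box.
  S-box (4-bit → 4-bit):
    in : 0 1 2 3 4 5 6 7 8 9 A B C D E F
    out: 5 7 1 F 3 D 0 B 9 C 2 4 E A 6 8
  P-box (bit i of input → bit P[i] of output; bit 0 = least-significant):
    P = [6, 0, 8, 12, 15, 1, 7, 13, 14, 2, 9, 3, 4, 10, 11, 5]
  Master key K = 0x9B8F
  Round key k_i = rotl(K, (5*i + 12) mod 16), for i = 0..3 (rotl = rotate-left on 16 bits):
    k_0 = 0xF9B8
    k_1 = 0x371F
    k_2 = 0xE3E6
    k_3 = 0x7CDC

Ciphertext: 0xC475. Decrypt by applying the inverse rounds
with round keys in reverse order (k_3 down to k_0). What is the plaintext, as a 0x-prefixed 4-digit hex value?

s_0 = ciphertext = 0xC475
s_1 = InvRound(s_0, k_3) = 0x9F5D
s_2 = InvRound(s_1, k_2) = 0x38CD
s_3 = InvRound(s_2, k_1) = 0x1BE0
s_4 = InvRound(s_3, k_0) = 0x2582

0x2582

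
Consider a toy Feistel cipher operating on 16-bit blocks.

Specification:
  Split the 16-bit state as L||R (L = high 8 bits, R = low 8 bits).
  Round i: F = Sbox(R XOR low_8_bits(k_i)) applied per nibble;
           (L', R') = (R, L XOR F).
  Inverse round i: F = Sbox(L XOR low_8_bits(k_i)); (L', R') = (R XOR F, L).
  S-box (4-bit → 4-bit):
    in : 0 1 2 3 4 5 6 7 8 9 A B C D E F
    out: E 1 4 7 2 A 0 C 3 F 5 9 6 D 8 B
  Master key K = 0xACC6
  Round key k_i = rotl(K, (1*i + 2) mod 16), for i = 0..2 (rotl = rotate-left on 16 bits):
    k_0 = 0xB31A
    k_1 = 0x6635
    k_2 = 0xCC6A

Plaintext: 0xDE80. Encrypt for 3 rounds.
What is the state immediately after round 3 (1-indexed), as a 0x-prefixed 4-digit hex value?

s_0 = plaintext = 0xDE80
s_1 = Round(s_0, k_0) = 0x802B
s_2 = Round(s_1, k_1) = 0x2B98
s_3 = Round(s_2, k_2) = 0x989F

0x989F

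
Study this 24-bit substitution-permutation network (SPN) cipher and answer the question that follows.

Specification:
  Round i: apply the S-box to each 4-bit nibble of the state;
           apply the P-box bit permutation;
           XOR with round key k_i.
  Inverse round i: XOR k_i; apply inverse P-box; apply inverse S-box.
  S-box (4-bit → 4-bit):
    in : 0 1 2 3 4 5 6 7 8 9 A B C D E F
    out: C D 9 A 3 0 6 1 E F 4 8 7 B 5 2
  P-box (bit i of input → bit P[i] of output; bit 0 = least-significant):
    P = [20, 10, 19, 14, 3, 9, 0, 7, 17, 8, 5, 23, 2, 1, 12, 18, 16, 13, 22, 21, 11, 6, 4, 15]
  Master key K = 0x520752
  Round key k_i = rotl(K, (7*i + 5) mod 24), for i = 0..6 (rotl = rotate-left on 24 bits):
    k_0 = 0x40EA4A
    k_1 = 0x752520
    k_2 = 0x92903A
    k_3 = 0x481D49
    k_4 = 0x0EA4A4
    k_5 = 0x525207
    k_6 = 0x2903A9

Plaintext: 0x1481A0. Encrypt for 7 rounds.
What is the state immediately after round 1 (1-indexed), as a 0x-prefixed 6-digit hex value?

s_0 = plaintext = 0x1481A0
s_1 = Round(s_0, k_0) = 0xCF1279
s_2 = Round(s_1, k_1) = 0xEB597C
s_3 = Round(s_2, k_2) = 0x289D02
s_4 = Round(s_3, k_3) = 0xBEE4CE
s_5 = Round(s_4, k_4) = 0x5537A9
s_6 = Round(s_5, k_5) = 0x4C1604
s_7 = Round(s_6, k_6) = 0x7C3E4C

0xCF1279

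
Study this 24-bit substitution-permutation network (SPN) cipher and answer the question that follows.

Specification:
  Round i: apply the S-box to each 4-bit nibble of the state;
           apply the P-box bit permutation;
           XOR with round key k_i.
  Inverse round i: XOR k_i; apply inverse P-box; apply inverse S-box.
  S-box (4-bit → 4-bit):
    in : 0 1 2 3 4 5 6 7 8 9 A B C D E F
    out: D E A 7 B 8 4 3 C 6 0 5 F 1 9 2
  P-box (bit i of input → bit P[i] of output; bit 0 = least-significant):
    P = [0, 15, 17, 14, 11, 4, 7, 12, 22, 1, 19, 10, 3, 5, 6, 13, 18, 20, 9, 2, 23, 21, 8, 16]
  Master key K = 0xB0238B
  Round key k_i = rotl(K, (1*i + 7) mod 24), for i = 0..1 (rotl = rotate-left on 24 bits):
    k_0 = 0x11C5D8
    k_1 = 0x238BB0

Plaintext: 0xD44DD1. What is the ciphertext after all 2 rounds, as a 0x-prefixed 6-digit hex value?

0xD66A81

s_0 = plaintext = 0xD44DD1
s_1 = Round(s_0, k_0) = 0xC72DF4
s_2 = Round(s_1, k_1) = 0xD66A81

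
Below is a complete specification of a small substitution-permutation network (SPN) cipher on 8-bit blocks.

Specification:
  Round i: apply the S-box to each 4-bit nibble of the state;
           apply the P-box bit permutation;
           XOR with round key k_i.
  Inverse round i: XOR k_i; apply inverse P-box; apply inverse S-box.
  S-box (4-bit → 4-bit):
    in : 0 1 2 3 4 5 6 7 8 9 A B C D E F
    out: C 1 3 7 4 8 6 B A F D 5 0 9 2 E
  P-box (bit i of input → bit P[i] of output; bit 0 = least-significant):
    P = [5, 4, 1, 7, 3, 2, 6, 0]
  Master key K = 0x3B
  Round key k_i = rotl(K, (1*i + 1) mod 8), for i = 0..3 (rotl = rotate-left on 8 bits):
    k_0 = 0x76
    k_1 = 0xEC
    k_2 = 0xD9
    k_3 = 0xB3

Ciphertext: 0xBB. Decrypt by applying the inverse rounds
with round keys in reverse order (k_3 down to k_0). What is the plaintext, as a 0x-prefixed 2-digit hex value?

0x1D

s_0 = ciphertext = 0xBB
s_1 = InvRound(s_0, k_3) = 0x1C
s_2 = InvRound(s_1, k_2) = 0xF5
s_3 = InvRound(s_2, k_1) = 0xDE
s_4 = InvRound(s_3, k_0) = 0x1D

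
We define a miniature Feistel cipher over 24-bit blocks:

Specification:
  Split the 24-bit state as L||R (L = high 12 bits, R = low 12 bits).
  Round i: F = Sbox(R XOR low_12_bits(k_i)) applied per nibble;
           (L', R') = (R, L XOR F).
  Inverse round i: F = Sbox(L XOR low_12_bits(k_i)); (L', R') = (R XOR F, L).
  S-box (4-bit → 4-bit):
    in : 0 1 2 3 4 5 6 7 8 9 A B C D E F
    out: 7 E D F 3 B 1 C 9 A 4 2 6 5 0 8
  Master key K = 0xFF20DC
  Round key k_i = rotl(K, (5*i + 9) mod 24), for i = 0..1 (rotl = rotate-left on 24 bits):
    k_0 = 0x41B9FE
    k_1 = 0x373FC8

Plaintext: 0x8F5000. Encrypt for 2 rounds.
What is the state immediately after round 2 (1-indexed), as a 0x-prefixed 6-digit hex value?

0x275525

s_0 = plaintext = 0x8F5000
s_1 = Round(s_0, k_0) = 0x000275
s_2 = Round(s_1, k_1) = 0x275525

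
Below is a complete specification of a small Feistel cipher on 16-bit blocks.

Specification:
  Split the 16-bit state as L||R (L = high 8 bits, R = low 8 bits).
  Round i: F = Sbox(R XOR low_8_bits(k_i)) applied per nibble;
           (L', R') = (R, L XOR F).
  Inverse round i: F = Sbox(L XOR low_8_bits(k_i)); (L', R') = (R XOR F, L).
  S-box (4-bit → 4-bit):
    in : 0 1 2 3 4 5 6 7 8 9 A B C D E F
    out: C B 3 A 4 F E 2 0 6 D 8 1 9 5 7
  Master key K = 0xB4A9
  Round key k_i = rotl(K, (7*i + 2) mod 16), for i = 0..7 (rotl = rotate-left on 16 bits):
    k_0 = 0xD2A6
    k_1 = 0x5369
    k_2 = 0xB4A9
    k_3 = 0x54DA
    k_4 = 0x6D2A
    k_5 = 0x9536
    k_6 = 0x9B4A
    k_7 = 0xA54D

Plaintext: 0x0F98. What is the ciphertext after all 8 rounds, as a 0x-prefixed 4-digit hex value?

0xB3C3

s_0 = plaintext = 0x0F98
s_1 = Round(s_0, k_0) = 0x98AA
s_2 = Round(s_1, k_1) = 0xAA82
s_3 = Round(s_2, k_2) = 0x8292
s_4 = Round(s_3, k_3) = 0x92C2
s_5 = Round(s_4, k_4) = 0xC2C2
s_6 = Round(s_5, k_5) = 0xC2B6
s_7 = Round(s_6, k_6) = 0xB6B3
s_8 = Round(s_7, k_7) = 0xB3C3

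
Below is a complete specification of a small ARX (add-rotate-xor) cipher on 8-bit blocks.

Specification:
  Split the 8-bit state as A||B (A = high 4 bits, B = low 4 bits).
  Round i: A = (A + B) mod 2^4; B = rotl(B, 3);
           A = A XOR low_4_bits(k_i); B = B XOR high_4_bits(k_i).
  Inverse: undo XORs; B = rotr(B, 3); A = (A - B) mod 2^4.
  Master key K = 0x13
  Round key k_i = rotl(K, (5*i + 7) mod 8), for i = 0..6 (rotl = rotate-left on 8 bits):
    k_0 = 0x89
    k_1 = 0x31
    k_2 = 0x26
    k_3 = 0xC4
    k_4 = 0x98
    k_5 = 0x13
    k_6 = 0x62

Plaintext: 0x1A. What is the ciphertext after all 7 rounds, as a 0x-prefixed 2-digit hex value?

0xDD

s_0 = plaintext = 0x1A
s_1 = Round(s_0, k_0) = 0x2D
s_2 = Round(s_1, k_1) = 0xED
s_3 = Round(s_2, k_2) = 0xDC
s_4 = Round(s_3, k_3) = 0xDA
s_5 = Round(s_4, k_4) = 0xFC
s_6 = Round(s_5, k_5) = 0x87
s_7 = Round(s_6, k_6) = 0xDD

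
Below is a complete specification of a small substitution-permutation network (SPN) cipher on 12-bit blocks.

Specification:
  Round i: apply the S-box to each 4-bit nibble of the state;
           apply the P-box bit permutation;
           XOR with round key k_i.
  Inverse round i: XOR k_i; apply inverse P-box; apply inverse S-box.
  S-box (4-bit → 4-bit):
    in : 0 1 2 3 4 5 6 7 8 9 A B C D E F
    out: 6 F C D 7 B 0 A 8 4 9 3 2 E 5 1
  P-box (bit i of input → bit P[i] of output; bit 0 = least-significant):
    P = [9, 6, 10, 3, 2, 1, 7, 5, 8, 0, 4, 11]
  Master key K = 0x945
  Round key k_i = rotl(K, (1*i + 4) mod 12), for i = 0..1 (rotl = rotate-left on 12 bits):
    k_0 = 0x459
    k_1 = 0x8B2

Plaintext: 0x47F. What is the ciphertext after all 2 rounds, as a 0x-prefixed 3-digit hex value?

0x2BB

s_0 = plaintext = 0x47F
s_1 = Round(s_0, k_0) = 0x76A
s_2 = Round(s_1, k_1) = 0x2BB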